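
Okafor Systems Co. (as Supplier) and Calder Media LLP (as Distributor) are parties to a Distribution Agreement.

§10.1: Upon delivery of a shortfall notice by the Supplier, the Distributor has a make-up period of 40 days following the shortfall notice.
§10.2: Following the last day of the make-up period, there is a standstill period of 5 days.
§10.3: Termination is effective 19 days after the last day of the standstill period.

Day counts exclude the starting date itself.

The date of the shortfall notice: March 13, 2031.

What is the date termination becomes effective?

May 16, 2031

Adding 40 calendar days to March 13, 2031 gives April 22, 2031, which is the last day of the make-up period.
The last day of the standstill period: April 22, 2031 + 5 days = April 27, 2031.
The date termination becomes effective: April 27, 2031 + 19 days = May 16, 2031.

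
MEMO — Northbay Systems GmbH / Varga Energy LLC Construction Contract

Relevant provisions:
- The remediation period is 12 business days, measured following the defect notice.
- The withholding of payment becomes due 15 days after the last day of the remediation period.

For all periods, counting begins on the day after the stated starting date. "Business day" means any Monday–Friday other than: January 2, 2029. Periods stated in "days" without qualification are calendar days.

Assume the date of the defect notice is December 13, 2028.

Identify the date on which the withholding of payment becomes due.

January 13, 2029

From Wednesday, December 13, 2028, 12 business days (Dec 14, Dec 15, Dec 18, Dec 19, …, Dec 27, Dec 28, Dec 29, skipping weekends) brings us to Friday, December 29, 2028, which is the last day of the remediation period.
The date on which the withholding of payment becomes due: December 29, 2028 + 15 days = January 13, 2029.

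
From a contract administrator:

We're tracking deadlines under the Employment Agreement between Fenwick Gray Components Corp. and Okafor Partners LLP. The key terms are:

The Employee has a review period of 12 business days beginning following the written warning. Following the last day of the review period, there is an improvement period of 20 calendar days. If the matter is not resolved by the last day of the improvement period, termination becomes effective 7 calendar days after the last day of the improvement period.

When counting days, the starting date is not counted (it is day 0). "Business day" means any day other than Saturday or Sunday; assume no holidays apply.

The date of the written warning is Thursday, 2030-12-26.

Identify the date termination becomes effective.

2031-02-09

The last day of the review period: counting 12 business days from Thursday, 2030-12-26 (Dec 27, Dec 30, Dec 31, Jan 1, …, Jan 9, Jan 10, Jan 13, skipping weekends) reaches Monday, 2031-01-13.
The last day of the improvement period: 2031-01-13 + 20 days = 2031-02-02.
The date termination becomes effective: 2031-02-02 + 7 days = 2031-02-09.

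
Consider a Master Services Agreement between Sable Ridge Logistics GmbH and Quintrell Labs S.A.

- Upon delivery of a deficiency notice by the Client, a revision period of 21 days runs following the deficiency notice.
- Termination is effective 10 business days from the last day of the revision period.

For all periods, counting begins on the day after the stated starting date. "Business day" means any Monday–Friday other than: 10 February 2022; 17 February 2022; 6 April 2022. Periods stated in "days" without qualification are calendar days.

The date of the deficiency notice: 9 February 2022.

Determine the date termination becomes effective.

16 March 2022

The last day of the revision period: 21 calendar days after 9 February 2022 is 2 March 2022.
The date termination becomes effective: 10 business days after Wednesday, 2 March 2022, skipping weekends — Mar 3, Mar 4, Mar 7, Mar 8, Mar 9, Mar 10, Mar 11, Mar 14, Mar 15, Mar 16 — lands on Wednesday, 16 March 2022.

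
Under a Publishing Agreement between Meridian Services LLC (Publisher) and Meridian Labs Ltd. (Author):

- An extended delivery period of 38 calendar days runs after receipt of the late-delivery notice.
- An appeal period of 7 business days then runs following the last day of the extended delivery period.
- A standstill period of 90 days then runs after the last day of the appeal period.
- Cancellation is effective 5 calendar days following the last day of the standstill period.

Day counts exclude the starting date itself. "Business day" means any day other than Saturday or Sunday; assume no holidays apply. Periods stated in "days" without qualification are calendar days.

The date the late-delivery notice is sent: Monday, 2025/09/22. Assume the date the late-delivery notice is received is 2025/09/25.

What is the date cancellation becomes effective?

The last day of the extended delivery period: 38 calendar days after 2025/09/25 is 2025/11/02.
The last day of the appeal period: 7 business days after Sunday, 2025/11/02, skipping weekends — Nov 3, Nov 4, Nov 5, Nov 6, Nov 7, Nov 10, Nov 11 — lands on Tuesday, 2025/11/11.
Adding 90 calendar days to 2025/11/11 gives 2026/02/09, which is the last day of the standstill period.
Adding 5 calendar days to 2026/02/09 gives 2026/02/14, which is the date cancellation becomes effective.

2026/02/14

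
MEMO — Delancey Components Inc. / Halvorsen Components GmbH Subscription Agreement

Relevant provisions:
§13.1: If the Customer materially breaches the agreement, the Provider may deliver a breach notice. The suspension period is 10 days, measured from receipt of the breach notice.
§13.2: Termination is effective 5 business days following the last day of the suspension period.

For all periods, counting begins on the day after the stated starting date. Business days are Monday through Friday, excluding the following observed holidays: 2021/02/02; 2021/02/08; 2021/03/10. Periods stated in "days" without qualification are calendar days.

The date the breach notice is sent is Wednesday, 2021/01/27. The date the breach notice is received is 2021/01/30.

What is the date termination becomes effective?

2021/02/16

Adding 10 calendar days to 2021/01/30 gives 2021/02/09, which is the last day of the suspension period.
The date termination becomes effective: 5 business days after Tuesday, 2021/02/09, skipping weekends — Feb 10, Feb 11, Feb 12, Feb 15, Feb 16 — lands on Tuesday, 2021/02/16.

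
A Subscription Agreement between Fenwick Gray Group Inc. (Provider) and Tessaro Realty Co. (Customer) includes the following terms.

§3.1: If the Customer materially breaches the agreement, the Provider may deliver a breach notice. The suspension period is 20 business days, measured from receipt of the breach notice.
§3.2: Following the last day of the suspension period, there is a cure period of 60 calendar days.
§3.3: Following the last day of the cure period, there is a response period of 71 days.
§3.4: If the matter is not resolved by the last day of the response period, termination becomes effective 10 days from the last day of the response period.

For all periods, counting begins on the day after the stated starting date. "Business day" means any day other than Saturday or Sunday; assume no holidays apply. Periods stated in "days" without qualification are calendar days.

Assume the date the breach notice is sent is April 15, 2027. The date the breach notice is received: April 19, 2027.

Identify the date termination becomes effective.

The last day of the suspension period: 20 business days after Monday, April 19, 2027, skipping weekends — Apr 20, Apr 21, Apr 22, Apr 23, …, May 13, May 14, May 17 — lands on Monday, May 17, 2027.
The last day of the cure period: May 17, 2027 + 60 days = July 16, 2027.
The last day of the response period: 71 calendar days after July 16, 2027 is September 25, 2027.
Adding 10 calendar days to September 25, 2027 gives October 5, 2027, which is the date termination becomes effective.

October 5, 2027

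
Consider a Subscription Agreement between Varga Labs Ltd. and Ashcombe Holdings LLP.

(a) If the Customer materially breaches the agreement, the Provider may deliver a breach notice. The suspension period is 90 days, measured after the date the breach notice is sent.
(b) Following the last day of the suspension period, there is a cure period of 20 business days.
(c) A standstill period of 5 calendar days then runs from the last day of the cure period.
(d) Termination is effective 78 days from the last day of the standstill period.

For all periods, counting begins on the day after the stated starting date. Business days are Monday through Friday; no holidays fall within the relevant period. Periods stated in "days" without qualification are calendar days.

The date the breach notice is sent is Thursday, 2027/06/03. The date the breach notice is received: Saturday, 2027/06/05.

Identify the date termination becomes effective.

2027/12/21

The last day of the suspension period: 90 calendar days after 2027/06/03 is 2027/09/01.
From Wednesday, 2027/09/01, 20 business days (Sep 2, Sep 3, Sep 6, Sep 7, …, Sep 27, Sep 28, Sep 29, skipping weekends) brings us to Wednesday, 2027/09/29, which is the last day of the cure period.
The last day of the standstill period: 2027/09/29 + 5 days = 2027/10/04.
Adding 78 calendar days to 2027/10/04 gives 2027/12/21, which is the date termination becomes effective.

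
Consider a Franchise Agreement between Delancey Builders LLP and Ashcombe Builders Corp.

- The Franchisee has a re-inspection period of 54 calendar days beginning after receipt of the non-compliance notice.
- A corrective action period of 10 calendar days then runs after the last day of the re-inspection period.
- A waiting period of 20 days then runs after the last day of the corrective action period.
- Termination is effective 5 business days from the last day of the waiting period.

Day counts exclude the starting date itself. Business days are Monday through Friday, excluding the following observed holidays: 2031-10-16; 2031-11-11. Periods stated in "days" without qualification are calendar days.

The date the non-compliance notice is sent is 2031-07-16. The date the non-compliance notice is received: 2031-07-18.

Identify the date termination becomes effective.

2031-10-20

The last day of the re-inspection period: 54 calendar days after 2031-07-18 is 2031-09-10.
The last day of the corrective action period: 2031-09-10 + 10 days = 2031-09-20.
Adding 20 calendar days to 2031-09-20 gives 2031-10-10, which is the last day of the waiting period.
From Friday, 2031-10-10, 5 business days (Oct 13, Oct 14, Oct 15, Oct 17, Oct 20, skipping weekends and the listed holiday on Oct 16) brings us to Monday, 2031-10-20, which is the date termination becomes effective.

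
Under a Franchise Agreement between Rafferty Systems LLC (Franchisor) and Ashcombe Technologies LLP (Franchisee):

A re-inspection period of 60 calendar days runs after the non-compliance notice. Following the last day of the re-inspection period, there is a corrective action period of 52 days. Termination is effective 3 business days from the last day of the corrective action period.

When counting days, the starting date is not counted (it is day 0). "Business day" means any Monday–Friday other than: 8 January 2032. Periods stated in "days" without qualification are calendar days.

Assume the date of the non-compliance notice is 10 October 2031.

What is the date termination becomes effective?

The last day of the re-inspection period: 10 October 2031 + 60 days = 9 December 2031.
The last day of the corrective action period: 9 December 2031 + 52 days = 30 January 2032.
The date termination becomes effective: 3 business days after Friday, 30 January 2032, skipping weekends — Feb 2, Feb 3, Feb 4 — lands on Wednesday, 4 February 2032.

4 February 2032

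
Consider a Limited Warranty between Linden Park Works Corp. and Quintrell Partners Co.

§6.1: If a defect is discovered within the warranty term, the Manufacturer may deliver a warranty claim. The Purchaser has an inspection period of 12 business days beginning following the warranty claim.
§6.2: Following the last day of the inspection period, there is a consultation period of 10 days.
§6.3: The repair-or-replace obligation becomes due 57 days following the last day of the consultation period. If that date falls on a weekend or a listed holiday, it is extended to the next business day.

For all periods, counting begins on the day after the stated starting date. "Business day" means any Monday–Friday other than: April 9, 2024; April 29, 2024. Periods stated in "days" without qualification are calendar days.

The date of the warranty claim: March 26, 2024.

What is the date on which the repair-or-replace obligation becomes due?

The last day of the inspection period: 12 business days after Tuesday, March 26, 2024, skipping weekends and the listed holiday on Apr 9 — Mar 27, Mar 28, Mar 29, Apr 1, …, Apr 10, Apr 11, Apr 12 — lands on Friday, April 12, 2024.
The last day of the consultation period: 10 calendar days after April 12, 2024 is April 22, 2024.
Adding 57 calendar days to April 22, 2024 gives June 18, 2024, which is the date on which the repair-or-replace obligation becomes due. June 18, 2024 is a Tuesday and is not a listed holiday, so no roll-forward applies.

June 18, 2024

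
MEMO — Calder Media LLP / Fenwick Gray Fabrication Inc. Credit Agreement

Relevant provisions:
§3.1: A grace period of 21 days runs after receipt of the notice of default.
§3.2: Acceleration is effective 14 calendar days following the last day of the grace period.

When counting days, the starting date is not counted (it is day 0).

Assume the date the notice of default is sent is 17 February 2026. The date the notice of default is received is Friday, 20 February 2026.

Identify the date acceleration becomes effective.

Adding 21 calendar days to 20 February 2026 gives 13 March 2026, which is the last day of the grace period.
Adding 14 calendar days to 13 March 2026 gives 27 March 2026, which is the date acceleration becomes effective.

27 March 2026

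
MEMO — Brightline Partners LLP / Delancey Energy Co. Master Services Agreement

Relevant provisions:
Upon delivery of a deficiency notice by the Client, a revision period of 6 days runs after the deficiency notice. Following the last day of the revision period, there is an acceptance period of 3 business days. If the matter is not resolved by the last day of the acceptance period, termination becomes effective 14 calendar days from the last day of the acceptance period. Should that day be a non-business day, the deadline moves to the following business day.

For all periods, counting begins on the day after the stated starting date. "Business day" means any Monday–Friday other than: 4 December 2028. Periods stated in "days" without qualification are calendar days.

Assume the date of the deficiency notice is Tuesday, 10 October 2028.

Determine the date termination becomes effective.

2 November 2028

Adding 6 calendar days to 10 October 2028 gives 16 October 2028, which is the last day of the revision period.
The last day of the acceptance period: counting 3 business days from Monday, 16 October 2028 (Oct 17, Oct 18, Oct 19, skipping weekends) reaches Thursday, 19 October 2028.
Adding 14 calendar days to 19 October 2028 gives 2 November 2028, which is the date termination becomes effective. 2 November 2028 is a Thursday and is not a listed holiday, so no roll-forward applies.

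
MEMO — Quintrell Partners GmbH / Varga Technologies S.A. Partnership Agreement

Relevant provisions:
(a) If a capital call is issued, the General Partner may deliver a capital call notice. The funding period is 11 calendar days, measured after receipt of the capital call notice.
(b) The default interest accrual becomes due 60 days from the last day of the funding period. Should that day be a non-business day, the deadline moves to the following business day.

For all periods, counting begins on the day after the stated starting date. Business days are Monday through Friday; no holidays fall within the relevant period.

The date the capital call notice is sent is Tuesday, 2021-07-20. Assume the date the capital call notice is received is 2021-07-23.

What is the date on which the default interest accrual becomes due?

2021-10-04

Adding 11 calendar days to 2021-07-23 gives 2021-08-03, which is the last day of the funding period.
The date on which the default interest accrual becomes due: 2021-08-03 + 60 days = 2021-10-02. That falls on a Saturday, so it rolls to the next business day, Monday, 2021-10-04.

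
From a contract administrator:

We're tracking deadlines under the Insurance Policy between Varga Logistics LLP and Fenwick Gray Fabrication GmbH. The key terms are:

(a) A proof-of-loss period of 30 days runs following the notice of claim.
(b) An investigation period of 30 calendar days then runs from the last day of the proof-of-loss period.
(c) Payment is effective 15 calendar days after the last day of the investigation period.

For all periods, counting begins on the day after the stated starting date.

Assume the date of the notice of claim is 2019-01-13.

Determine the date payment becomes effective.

2019-03-29

The last day of the proof-of-loss period: 2019-01-13 + 30 days = 2019-02-12.
The last day of the investigation period: 30 calendar days after 2019-02-12 is 2019-03-14.
The date payment becomes effective: 2019-03-14 + 15 days = 2019-03-29.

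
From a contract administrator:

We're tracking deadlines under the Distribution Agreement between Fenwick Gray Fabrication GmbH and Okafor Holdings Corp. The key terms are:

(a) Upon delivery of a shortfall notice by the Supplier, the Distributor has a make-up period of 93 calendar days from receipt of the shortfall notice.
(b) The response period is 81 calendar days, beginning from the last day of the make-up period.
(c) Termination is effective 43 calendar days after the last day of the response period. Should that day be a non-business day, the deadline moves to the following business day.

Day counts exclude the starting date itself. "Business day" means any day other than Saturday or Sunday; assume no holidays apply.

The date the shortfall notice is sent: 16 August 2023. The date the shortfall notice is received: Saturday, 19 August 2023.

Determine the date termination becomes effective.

The last day of the make-up period: 93 calendar days after 19 August 2023 is 20 November 2023.
The last day of the response period: 20 November 2023 + 81 days = 9 February 2024.
The date termination becomes effective: 9 February 2024 + 43 days = 23 March 2024. That falls on a Saturday, so it rolls to the next business day, Monday, 25 March 2024.

25 March 2024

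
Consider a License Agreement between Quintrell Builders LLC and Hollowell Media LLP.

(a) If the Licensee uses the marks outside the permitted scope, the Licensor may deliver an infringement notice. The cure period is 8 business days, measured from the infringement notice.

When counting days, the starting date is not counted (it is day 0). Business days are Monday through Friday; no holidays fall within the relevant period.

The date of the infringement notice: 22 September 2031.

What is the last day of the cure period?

2 October 2031

From Monday, 22 September 2031, 8 business days (Sep 23, Sep 24, Sep 25, Sep 26, Sep 29, Sep 30, Oct 1, Oct 2, skipping weekends) brings us to Thursday, 2 October 2031, which is the last day of the cure period.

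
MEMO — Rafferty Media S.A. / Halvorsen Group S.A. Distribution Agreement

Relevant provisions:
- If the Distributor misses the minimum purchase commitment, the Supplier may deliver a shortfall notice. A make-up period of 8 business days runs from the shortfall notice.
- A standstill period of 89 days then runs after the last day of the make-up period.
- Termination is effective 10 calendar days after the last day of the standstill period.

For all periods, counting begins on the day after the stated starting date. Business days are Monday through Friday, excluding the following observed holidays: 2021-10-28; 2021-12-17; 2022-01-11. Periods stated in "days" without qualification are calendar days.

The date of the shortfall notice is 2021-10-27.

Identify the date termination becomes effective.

2022-02-16

From Wednesday, 2021-10-27, 8 business days (Oct 29, Nov 1, Nov 2, Nov 3, Nov 4, Nov 5, Nov 8, Nov 9, skipping weekends and the listed holiday on Oct 28) brings us to Tuesday, 2021-11-09, which is the last day of the make-up period.
The last day of the standstill period: 2021-11-09 + 89 days = 2022-02-06.
The date termination becomes effective: 10 calendar days after 2022-02-06 is 2022-02-16.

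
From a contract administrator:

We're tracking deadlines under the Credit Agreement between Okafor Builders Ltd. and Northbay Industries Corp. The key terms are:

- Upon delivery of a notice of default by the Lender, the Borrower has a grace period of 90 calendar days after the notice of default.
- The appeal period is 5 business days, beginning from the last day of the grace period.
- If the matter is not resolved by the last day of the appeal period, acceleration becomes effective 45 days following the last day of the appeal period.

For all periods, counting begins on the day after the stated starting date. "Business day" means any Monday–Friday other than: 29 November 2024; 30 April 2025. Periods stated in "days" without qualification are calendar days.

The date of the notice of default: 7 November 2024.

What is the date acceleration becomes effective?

29 March 2025

Adding 90 calendar days to 7 November 2024 gives 5 February 2025, which is the last day of the grace period.
The last day of the appeal period: 5 business days after Wednesday, 5 February 2025, skipping weekends — Feb 6, Feb 7, Feb 10, Feb 11, Feb 12 — lands on Wednesday, 12 February 2025.
The date acceleration becomes effective: 12 February 2025 + 45 days = 29 March 2025.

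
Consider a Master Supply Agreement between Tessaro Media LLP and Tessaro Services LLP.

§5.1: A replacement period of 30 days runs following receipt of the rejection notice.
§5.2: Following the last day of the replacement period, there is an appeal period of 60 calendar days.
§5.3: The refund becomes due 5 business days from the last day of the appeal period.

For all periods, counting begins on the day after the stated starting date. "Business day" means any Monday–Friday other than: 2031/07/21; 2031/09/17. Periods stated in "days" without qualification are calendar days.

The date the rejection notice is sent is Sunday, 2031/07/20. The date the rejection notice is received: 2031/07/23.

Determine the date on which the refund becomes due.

2031/10/28

The last day of the replacement period: 30 calendar days after 2031/07/23 is 2031/08/22.
The last day of the appeal period: 60 calendar days after 2031/08/22 is 2031/10/21.
The date on which the refund becomes due: counting 5 business days from Tuesday, 2031/10/21 (Oct 22, Oct 23, Oct 24, Oct 27, Oct 28, skipping weekends) reaches Tuesday, 2031/10/28.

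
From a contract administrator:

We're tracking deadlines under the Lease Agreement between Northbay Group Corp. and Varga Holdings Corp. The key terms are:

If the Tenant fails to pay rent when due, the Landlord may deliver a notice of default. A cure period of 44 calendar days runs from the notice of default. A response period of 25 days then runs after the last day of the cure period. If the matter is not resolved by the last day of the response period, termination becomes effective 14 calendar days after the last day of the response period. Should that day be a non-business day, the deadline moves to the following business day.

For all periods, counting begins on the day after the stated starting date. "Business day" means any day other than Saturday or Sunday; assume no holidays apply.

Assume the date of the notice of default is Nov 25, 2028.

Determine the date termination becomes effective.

The last day of the cure period: 44 calendar days after Nov 25, 2028 is Jan 8, 2029.
The last day of the response period: Jan 8, 2029 + 25 days = Feb 2, 2029.
The date termination becomes effective: Feb 2, 2029 + 14 days = Feb 16, 2029. Feb 16, 2029 is a Friday, so no roll-forward applies.

Feb 16, 2029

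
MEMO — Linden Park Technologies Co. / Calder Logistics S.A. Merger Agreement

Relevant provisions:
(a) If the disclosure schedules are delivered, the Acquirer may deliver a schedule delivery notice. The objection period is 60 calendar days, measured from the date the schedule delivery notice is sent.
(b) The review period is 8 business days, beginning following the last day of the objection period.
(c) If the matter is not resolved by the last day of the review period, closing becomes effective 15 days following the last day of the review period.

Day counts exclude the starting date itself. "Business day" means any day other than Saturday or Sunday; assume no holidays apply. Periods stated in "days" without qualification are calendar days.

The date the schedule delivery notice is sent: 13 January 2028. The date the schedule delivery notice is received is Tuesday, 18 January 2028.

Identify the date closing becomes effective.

7 April 2028

The last day of the objection period: 60 calendar days after 13 January 2028 is 13 March 2028.
From Monday, 13 March 2028, 8 business days (Mar 14, Mar 15, Mar 16, Mar 17, Mar 20, Mar 21, Mar 22, Mar 23, skipping weekends) brings us to Thursday, 23 March 2028, which is the last day of the review period.
The date closing becomes effective: 23 March 2028 + 15 days = 7 April 2028.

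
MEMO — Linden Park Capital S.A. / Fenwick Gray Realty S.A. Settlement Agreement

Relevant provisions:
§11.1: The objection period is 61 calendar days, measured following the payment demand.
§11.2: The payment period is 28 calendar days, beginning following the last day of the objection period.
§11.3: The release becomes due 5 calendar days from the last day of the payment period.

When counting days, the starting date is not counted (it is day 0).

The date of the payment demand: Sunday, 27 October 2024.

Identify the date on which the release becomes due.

Adding 61 calendar days to 27 October 2024 gives 27 December 2024, which is the last day of the objection period.
The last day of the payment period: 27 December 2024 + 28 days = 24 January 2025.
The date on which the release becomes due: 24 January 2025 + 5 days = 29 January 2025.

29 January 2025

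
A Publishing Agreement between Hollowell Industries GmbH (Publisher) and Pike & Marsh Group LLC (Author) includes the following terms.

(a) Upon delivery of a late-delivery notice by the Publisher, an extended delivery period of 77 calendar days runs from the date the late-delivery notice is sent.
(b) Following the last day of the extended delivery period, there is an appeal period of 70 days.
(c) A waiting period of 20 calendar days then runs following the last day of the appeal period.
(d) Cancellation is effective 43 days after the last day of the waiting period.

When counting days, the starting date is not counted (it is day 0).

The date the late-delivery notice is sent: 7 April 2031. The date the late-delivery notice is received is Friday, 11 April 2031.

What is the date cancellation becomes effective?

3 November 2031

Adding 77 calendar days to 7 April 2031 gives 23 June 2031, which is the last day of the extended delivery period.
The last day of the appeal period: 23 June 2031 + 70 days = 1 September 2031.
Adding 20 calendar days to 1 September 2031 gives 21 September 2031, which is the last day of the waiting period.
The date cancellation becomes effective: 21 September 2031 + 43 days = 3 November 2031.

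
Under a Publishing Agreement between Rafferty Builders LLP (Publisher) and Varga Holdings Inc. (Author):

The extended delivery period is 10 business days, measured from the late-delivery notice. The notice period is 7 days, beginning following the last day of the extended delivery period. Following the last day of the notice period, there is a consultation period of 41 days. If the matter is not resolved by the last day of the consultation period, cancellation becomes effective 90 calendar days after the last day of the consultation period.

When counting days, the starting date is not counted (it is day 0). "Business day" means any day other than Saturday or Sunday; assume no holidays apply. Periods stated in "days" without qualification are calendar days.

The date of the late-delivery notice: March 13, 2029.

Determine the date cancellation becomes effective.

August 12, 2029

The last day of the extended delivery period: 10 business days after Tuesday, March 13, 2029, skipping weekends — Mar 14, Mar 15, Mar 16, Mar 19, Mar 20, Mar 21, Mar 22, Mar 23, Mar 26, Mar 27 — lands on Tuesday, March 27, 2029.
The last day of the notice period: March 27, 2029 + 7 days = April 3, 2029.
The last day of the consultation period: 41 calendar days after April 3, 2029 is May 14, 2029.
The date cancellation becomes effective: May 14, 2029 + 90 days = August 12, 2029.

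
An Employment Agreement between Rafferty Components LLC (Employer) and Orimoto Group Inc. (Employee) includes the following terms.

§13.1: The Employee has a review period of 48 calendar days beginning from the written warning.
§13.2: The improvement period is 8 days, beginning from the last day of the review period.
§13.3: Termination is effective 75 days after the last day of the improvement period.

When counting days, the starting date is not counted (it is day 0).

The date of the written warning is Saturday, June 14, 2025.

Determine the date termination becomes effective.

October 23, 2025

Adding 48 calendar days to June 14, 2025 gives August 1, 2025, which is the last day of the review period.
The last day of the improvement period: August 1, 2025 + 8 days = August 9, 2025.
The date termination becomes effective: 75 calendar days after August 9, 2025 is October 23, 2025.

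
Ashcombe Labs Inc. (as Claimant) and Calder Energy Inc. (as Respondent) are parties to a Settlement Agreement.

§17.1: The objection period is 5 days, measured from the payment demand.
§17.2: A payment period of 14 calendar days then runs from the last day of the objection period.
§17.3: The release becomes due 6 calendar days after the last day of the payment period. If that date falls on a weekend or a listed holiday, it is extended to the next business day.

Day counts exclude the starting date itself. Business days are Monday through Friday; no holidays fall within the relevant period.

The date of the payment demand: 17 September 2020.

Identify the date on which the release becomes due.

12 October 2020

The last day of the objection period: 5 calendar days after 17 September 2020 is 22 September 2020.
The last day of the payment period: 22 September 2020 + 14 days = 6 October 2020.
Adding 6 calendar days to 6 October 2020 gives 12 October 2020, which is the date on which the release becomes due. 12 October 2020 is a Monday, so no roll-forward applies.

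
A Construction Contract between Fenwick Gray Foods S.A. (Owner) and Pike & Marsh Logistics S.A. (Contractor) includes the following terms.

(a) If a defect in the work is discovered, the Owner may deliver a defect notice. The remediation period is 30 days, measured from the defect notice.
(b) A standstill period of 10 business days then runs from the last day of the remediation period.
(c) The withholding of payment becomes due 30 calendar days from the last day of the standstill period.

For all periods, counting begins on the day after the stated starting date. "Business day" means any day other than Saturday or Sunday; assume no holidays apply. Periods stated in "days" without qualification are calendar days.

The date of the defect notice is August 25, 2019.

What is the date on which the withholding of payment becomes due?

November 7, 2019

The last day of the remediation period: 30 calendar days after August 25, 2019 is September 24, 2019.
From Tuesday, September 24, 2019, 10 business days (Sep 25, Sep 26, Sep 27, Sep 30, Oct 1, Oct 2, Oct 3, Oct 4, Oct 7, Oct 8, skipping weekends) brings us to Tuesday, October 8, 2019, which is the last day of the standstill period.
The date on which the withholding of payment becomes due: October 8, 2019 + 30 days = November 7, 2019.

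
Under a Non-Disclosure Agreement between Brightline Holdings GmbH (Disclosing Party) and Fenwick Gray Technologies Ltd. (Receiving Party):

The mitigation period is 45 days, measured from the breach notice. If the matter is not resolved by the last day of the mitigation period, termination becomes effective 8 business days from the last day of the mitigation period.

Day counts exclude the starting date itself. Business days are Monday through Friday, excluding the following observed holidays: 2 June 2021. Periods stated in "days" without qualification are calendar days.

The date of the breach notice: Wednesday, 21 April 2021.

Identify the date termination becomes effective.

The last day of the mitigation period: 45 calendar days after 21 April 2021 is 5 June 2021.
The date termination becomes effective: 8 business days after Saturday, 5 June 2021, skipping weekends — Jun 7, Jun 8, Jun 9, Jun 10, Jun 11, Jun 14, Jun 15, Jun 16 — lands on Wednesday, 16 June 2021.

16 June 2021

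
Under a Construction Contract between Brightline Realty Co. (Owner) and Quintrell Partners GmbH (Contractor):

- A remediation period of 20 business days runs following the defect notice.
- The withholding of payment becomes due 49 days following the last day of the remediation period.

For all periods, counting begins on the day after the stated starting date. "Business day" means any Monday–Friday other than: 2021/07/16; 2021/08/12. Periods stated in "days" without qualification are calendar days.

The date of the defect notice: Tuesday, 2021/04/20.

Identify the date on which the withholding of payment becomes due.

2021/07/06

The last day of the remediation period: counting 20 business days from Tuesday, 2021/04/20 (Apr 21, Apr 22, Apr 23, Apr 26, …, May 14, May 17, May 18, skipping weekends) reaches Tuesday, 2021/05/18.
The date on which the withholding of payment becomes due: 49 calendar days after 2021/05/18 is 2021/07/06.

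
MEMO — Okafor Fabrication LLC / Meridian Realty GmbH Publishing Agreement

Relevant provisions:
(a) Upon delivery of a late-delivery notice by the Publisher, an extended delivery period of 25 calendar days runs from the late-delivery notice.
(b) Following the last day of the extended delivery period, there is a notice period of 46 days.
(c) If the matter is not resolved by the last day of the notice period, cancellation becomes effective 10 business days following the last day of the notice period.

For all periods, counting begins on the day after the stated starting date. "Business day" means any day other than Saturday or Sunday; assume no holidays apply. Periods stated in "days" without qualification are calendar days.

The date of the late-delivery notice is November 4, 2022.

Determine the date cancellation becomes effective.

The last day of the extended delivery period: 25 calendar days after November 4, 2022 is November 29, 2022.
The last day of the notice period: November 29, 2022 + 46 days = January 14, 2023.
The date cancellation becomes effective: 10 business days after Saturday, January 14, 2023, skipping weekends — Jan 16, Jan 17, Jan 18, Jan 19, Jan 20, Jan 23, Jan 24, Jan 25, Jan 26, Jan 27 — lands on Friday, January 27, 2023.

January 27, 2023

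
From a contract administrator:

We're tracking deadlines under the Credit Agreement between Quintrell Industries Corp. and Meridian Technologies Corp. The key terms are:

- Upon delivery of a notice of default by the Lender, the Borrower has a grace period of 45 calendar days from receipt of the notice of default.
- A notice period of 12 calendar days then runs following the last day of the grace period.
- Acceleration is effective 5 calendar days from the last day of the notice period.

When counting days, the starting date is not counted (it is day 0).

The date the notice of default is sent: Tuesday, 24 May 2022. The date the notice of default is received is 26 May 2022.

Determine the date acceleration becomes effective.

27 July 2022

Adding 45 calendar days to 26 May 2022 gives 10 July 2022, which is the last day of the grace period.
The last day of the notice period: 10 July 2022 + 12 days = 22 July 2022.
The date acceleration becomes effective: 5 calendar days after 22 July 2022 is 27 July 2022.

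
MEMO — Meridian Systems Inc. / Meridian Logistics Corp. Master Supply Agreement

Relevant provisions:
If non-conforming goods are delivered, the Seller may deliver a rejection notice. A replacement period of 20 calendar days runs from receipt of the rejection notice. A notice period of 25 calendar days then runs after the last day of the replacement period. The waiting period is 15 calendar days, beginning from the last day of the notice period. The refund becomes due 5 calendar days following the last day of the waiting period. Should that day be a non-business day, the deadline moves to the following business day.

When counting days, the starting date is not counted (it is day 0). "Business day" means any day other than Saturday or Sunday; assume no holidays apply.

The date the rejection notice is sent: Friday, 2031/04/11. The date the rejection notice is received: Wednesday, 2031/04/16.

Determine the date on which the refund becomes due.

Adding 20 calendar days to 2031/04/16 gives 2031/05/06, which is the last day of the replacement period.
Adding 25 calendar days to 2031/05/06 gives 2031/05/31, which is the last day of the notice period.
The last day of the waiting period: 2031/05/31 + 15 days = 2031/06/15.
The date on which the refund becomes due: 2031/06/15 + 5 days = 2031/06/20. 2031/06/20 is a Friday, so no roll-forward applies.

2031/06/20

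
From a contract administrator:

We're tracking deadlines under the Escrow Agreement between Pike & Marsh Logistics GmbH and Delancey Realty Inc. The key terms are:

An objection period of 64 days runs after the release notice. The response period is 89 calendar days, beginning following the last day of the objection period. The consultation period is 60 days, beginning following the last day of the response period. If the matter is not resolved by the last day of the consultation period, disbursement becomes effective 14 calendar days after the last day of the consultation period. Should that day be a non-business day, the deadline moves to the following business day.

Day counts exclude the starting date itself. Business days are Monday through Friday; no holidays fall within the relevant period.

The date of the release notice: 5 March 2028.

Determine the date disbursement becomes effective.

The last day of the objection period: 5 March 2028 + 64 days = 8 May 2028.
The last day of the response period: 8 May 2028 + 89 days = 5 August 2028.
Adding 60 calendar days to 5 August 2028 gives 4 October 2028, which is the last day of the consultation period.
Adding 14 calendar days to 4 October 2028 gives 18 October 2028, which is the date disbursement becomes effective. 18 October 2028 is a Wednesday, so no roll-forward applies.

18 October 2028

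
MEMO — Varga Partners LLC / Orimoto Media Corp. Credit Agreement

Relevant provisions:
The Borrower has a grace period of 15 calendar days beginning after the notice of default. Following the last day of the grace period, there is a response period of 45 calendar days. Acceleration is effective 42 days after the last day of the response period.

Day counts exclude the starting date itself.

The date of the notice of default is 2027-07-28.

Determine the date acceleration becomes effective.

2027-11-07

The last day of the grace period: 15 calendar days after 2027-07-28 is 2027-08-12.
The last day of the response period: 2027-08-12 + 45 days = 2027-09-26.
The date acceleration becomes effective: 42 calendar days after 2027-09-26 is 2027-11-07.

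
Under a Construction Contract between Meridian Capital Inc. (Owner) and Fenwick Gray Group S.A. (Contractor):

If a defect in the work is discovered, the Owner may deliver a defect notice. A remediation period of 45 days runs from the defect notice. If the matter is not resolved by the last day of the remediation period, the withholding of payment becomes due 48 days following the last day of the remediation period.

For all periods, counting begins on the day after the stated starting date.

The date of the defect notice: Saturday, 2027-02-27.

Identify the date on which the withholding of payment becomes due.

The last day of the remediation period: 45 calendar days after 2027-02-27 is 2027-04-13.
The date on which the withholding of payment becomes due: 2027-04-13 + 48 days = 2027-05-31.

2027-05-31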